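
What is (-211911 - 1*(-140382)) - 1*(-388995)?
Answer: 317466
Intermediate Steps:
(-211911 - 1*(-140382)) - 1*(-388995) = (-211911 + 140382) + 388995 = -71529 + 388995 = 317466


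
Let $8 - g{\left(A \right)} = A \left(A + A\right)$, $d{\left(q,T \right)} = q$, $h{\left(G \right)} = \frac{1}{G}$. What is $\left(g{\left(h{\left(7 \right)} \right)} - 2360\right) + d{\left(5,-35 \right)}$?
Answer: $- \frac{115005}{49} \approx -2347.0$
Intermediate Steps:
$g{\left(A \right)} = 8 - 2 A^{2}$ ($g{\left(A \right)} = 8 - A \left(A + A\right) = 8 - A 2 A = 8 - 2 A^{2}$)
$\left(g{\left(h{\left(7 \right)} \right)} - 2360\right) + d{\left(5,-35 \right)} = \left(\left(8 - 2 \left(\frac{1}{7}\right)^{2}\right) - 2360\right) + 5 = \left(\left(8 - \frac{2}{49}\right) - 2360\right) + 5 = \left(\frac{390}{49} - 2360\right) + 5 = - \frac{115250}{49} + 5 = - \frac{115005}{49}$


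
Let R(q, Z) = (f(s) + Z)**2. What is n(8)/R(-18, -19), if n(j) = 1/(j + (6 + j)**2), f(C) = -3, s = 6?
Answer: 1/98736 ≈ 1.0128e-5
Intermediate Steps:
R(q, Z) = (-3 + Z)**2
n(8)/R(-18, -19) = 1/((8 + (6 + 8)**2)*((-3 - 19)**2)) = 1/((8 + 14**2)*((-22)**2)) = 1/((8 + 196)*484) = (1/484)/204 = (1/204)*(1/484) = 1/98736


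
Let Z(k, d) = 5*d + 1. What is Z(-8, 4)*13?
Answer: 273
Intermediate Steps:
Z(k, d) = 1 + 5*d
Z(-8, 4)*13 = (1 + 5*4)*13 = (1 + 20)*13 = 21*13 = 273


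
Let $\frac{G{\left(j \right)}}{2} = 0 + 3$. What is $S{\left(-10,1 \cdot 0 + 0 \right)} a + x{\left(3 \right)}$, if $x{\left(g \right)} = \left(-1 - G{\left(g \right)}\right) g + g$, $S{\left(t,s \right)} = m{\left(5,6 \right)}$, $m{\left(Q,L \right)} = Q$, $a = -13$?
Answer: $-83$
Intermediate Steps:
$G{\left(j \right)} = 6$ ($G{\left(j \right)} = 2 \left(0 + 3\right) = 2 \cdot 3 = 6$)
$S{\left(t,s \right)} = 5$
$x{\left(g \right)} = - 6 g$ ($x{\left(g \right)} = \left(-1 - 6\right) g + g = - 7 g + g = - 6 g$)
$S{\left(-10,1 \cdot 0 + 0 \right)} a + x{\left(3 \right)} = 5 \left(-13\right) - 18 = -65 - 18 = -83$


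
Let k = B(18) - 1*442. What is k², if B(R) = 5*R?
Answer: 123904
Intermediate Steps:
k = -352 (k = 5*18 - 1*442 = 90 - 442 = -352)
k² = (-352)² = 123904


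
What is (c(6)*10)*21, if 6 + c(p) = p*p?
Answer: 6300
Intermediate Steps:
c(p) = -6 + p**2 (c(p) = -6 + p*p = -6 + p**2)
(c(6)*10)*21 = ((-6 + 6**2)*10)*21 = ((-6 + 36)*10)*21 = (30*10)*21 = 300*21 = 6300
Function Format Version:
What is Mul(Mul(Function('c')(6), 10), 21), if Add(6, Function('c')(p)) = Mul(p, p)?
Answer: 6300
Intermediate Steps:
Function('c')(p) = Add(-6, Pow(p, 2)) (Function('c')(p) = Add(-6, Mul(p, p)) = Add(-6, Pow(p, 2)))
Mul(Mul(Function('c')(6), 10), 21) = Mul(Mul(Add(-6, Pow(6, 2)), 10), 21) = Mul(Mul(Add(-6, 36), 10), 21) = Mul(Mul(30, 10), 21) = Mul(300, 21) = 6300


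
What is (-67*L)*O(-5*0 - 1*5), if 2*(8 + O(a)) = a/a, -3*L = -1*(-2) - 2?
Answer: 0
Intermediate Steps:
L = 0 (L = -(-1*(-2) - 2)/3 = -(2 - 2)/3 = -⅓*0 = 0)
O(a) = -15/2 (O(a) = -8 + (a/a)/2 = -8 + (½)*1 = -8 + ½ = -15/2)
(-67*L)*O(-5*0 - 1*5) = -67*0*(-15/2) = 0*(-15/2) = 0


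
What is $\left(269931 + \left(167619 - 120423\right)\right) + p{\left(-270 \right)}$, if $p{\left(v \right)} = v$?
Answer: $316857$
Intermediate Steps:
$\left(269931 + \left(167619 - 120423\right)\right) + p{\left(-270 \right)} = \left(269931 + \left(167619 - 120423\right)\right) - 270 = \left(269931 + 47196\right) - 270 = 317127 - 270 = 316857$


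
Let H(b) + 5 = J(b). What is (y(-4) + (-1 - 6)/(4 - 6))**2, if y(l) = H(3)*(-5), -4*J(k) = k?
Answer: 16641/16 ≈ 1040.1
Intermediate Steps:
J(k) = -k/4
H(b) = -5 - b/4
y(l) = 115/4 (y(l) = (-5 - 1/4*3)*(-5) = (-5 - 3/4)*(-5) = -23/4*(-5) = 115/4)
(y(-4) + (-1 - 6)/(4 - 6))**2 = (115/4 + (-1 - 6)/(4 - 6))**2 = (115/4 - 7/(-2))**2 = (115/4 - 7*(-1/2))**2 = (115/4 + 7/2)**2 = (129/4)**2 = 16641/16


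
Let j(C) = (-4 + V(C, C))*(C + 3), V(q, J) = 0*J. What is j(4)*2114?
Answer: -59192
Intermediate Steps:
V(q, J) = 0
j(C) = -12 - 4*C (j(C) = (-4 + 0)*(C + 3) = -4*(3 + C) = -12 - 4*C)
j(4)*2114 = (-12 - 4*4)*2114 = (-12 - 16)*2114 = -28*2114 = -59192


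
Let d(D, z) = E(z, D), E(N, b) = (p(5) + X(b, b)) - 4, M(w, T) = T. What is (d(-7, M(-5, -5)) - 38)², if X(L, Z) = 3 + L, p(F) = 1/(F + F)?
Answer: 210681/100 ≈ 2106.8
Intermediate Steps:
p(F) = 1/(2*F)
E(N, b) = -9/10 + b (E(N, b) = ((½)/5 + (3 + b)) - 4 = ((½)*(⅕) + (3 + b)) - 4 = (⅒ + (3 + b)) - 4 = (31/10 + b) - 4 = -9/10 + b)
d(D, z) = -9/10 + D
(d(-7, M(-5, -5)) - 38)² = ((-9/10 - 7) - 38)² = (-79/10 - 38)² = (-459/10)² = 210681/100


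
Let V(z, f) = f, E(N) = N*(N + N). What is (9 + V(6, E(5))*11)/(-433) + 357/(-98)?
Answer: -29909/6062 ≈ -4.9339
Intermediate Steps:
E(N) = 2*N² (E(N) = N*(2*N) = 2*N²)
(9 + V(6, E(5))*11)/(-433) + 357/(-98) = (9 + (2*5²)*11)/(-433) + 357/(-98) = (9 + (2*25)*11)*(-1/433) + 357*(-1/98) = (9 + 50*11)*(-1/433) - 51/14 = (9 + 550)*(-1/433) - 51/14 = 559*(-1/433) - 51/14 = -559/433 - 51/14 = -29909/6062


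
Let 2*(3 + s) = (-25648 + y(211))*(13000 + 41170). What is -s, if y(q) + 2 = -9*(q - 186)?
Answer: 700824378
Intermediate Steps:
y(q) = 1672 - 9*q (y(q) = -2 - 9*(q - 186) = -2 - 9*(-186 + q) = -2 + (1674 - 9*q) = 1672 - 9*q)
s = -700824378 (s = -3 + ((-25648 + (1672 - 9*211))*(13000 + 41170))/2 = -3 + ((-25648 + (1672 - 1899))*54170)/2 = -3 + ((-25648 - 227)*54170)/2 = -3 + (-25875*54170)/2 = -3 + (½)*(-1401648750) = -3 - 700824375 = -700824378)
-s = -1*(-700824378) = 700824378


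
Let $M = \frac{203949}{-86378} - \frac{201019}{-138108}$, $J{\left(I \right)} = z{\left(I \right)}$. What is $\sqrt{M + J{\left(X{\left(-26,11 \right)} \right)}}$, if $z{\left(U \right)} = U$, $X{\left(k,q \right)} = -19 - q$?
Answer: $\frac{i \sqrt{274891417987168230045}}{2982373206} \approx 5.5593 i$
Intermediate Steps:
$J{\left(I \right)} = I$
$M = - \frac{5401684655}{5964746412}$ ($M = 203949 \left(- \frac{1}{86378}\right) - - \frac{201019}{138108} = - \frac{203949}{86378} + \frac{201019}{138108} = - \frac{5401684655}{5964746412} \approx -0.9056$)
$\sqrt{M + J{\left(X{\left(-26,11 \right)} \right)}} = \sqrt{- \frac{5401684655}{5964746412} - 30} = \sqrt{- \frac{184344077015}{5964746412}} = \frac{i \sqrt{274891417987168230045}}{2982373206}$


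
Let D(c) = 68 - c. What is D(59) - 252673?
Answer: -252664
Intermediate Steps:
D(59) - 252673 = (68 - 1*59) - 252673 = (68 - 59) - 252673 = 9 - 252673 = -252664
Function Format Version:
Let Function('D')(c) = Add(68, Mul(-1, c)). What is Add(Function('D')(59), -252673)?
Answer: -252664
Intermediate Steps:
Add(Function('D')(59), -252673) = Add(Add(68, Mul(-1, 59)), -252673) = Add(Add(68, -59), -252673) = Add(9, -252673) = -252664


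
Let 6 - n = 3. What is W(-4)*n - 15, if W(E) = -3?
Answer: -24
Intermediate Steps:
n = 3 (n = 6 - 1*3 = 6 - 3 = 3)
W(-4)*n - 15 = -3*3 - 15 = -9 - 15 = -24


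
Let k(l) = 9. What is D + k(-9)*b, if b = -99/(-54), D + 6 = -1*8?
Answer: 5/2 ≈ 2.5000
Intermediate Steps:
D = -14 (D = -6 - 1*8 = -6 - 8 = -14)
b = 11/6 (b = -99*(-1/54) = 11/6 ≈ 1.8333)
D + k(-9)*b = -14 + 9*(11/6) = -14 + 33/2 = 5/2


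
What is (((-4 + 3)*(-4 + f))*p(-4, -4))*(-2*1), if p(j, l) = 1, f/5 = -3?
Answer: -38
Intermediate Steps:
f = -15 (f = 5*(-3) = -15)
(((-4 + 3)*(-4 + f))*p(-4, -4))*(-2*1) = (((-4 + 3)*(-4 - 15))*1)*(-2*1) = (-1*(-19)*1)*(-2) = (19*1)*(-2) = 19*(-2) = -38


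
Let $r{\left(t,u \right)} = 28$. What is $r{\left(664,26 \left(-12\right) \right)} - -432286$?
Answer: $432314$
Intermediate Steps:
$r{\left(664,26 \left(-12\right) \right)} - -432286 = 28 - -432286 = 28 + 432286 = 432314$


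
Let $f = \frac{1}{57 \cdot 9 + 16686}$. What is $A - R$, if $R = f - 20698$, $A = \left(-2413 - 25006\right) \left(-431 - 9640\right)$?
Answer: $\frac{4749631930952}{17199} \approx 2.7616 \cdot 10^{8}$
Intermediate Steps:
$f = \frac{1}{17199}$ ($f = \frac{1}{513 + 16686} = \frac{1}{17199} \approx 5.8143 \cdot 10^{-5}$)
$A = 276136749$ ($A = \left(-27419\right) \left(-10071\right) = 276136749$)
$R = - \frac{355984901}{17199}$ ($R = \frac{1}{17199} - 20698 = - \frac{355984901}{17199} \approx -20698.0$)
$A - R = 276136749 - - \frac{355984901}{17199} = 276136749 + \frac{355984901}{17199} = \frac{4749631930952}{17199}$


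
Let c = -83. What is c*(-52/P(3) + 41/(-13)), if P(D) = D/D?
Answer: 59511/13 ≈ 4577.8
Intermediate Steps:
P(D) = 1
c*(-52/P(3) + 41/(-13)) = -83*(-52/1 + 41/(-13)) = -83*(-52*1 + 41*(-1/13)) = -83*(-52 - 41/13) = -83*(-717/13) = 59511/13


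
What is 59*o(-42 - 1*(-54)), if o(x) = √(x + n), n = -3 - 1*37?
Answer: 118*I*√7 ≈ 312.2*I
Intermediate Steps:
n = -40 (n = -3 - 37 = -40)
o(x) = √(-40 + x) (o(x) = √(x - 40) = √(-40 + x))
59*o(-42 - 1*(-54)) = 59*√(-40 + (-42 - 1*(-54))) = 59*√(-40 + (-42 + 54)) = 59*√(-40 + 12) = 59*√(-28) = 59*(2*I*√7) = 118*I*√7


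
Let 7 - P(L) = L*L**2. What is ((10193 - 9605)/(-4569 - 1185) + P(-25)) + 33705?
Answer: 6759155/137 ≈ 49337.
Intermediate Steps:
P(L) = 7 - L**3 (P(L) = 7 - L*L**2 = 7 - L**3)
((10193 - 9605)/(-4569 - 1185) + P(-25)) + 33705 = ((10193 - 9605)/(-4569 - 1185) + (7 - 1*(-25)**3)) + 33705 = (588/(-5754) + (7 - 1*(-15625))) + 33705 = (588*(-1/5754) + (7 + 15625)) + 33705 = (-14/137 + 15632) + 33705 = 2141570/137 + 33705 = 6759155/137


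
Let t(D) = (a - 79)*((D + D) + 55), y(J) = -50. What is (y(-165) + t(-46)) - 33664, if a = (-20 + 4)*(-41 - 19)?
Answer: -66311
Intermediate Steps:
a = 960 (a = -16*(-60) = 960)
t(D) = 48455 + 1762*D (t(D) = (960 - 79)*((D + D) + 55) = 881*(2*D + 55) = 881*(55 + 2*D) = 48455 + 1762*D)
(y(-165) + t(-46)) - 33664 = (-50 + (48455 + 1762*(-46))) - 33664 = (-50 + (48455 - 81052)) - 33664 = (-50 - 32597) - 33664 = -32647 - 33664 = -66311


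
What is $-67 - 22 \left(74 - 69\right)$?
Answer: $-177$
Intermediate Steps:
$-67 - 22 \left(74 - 69\right) = -67 - 110 = -177$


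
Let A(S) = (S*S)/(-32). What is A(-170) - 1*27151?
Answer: -224433/8 ≈ -28054.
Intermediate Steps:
A(S) = -S²/32 (A(S) = S²*(-1/32) = -S²/32)
A(-170) - 1*27151 = -1/32*(-170)² - 1*27151 = -1/32*28900 - 27151 = -7225/8 - 27151 = -224433/8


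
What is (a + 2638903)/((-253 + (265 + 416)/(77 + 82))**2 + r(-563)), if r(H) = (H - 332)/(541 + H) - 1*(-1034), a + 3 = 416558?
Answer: 62940397828/1296415305 ≈ 48.550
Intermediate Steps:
a = 416555 (a = -3 + 416558 = 416555)
r(H) = 1034 + (-332 + H)/(541 + H) (r(H) = (-332 + H)/(541 + H) + 1034 = 1034 + (-332 + H)/(541 + H))
(a + 2638903)/((-253 + (265 + 416)/(77 + 82))**2 + r(-563)) = (416555 + 2638903)/((-253 + (265 + 416)/(77 + 82))**2 + 9*(62118 + 115*(-563))/(541 - 563)) = 3055458/((-253 + 681/159)**2 + 9*(62118 - 64745)/(-22)) = 3055458/((-253 + 681*(1/159))**2 + 9*(-1/22)*(-2627)) = 3055458/((-253 + 227/53)**2 + 23643/22) = 3055458/((-13182/53)**2 + 23643/22) = 3055458/(173765124/2809 + 23643/22) = 3055458/(3889245915/61798) = 3055458*(61798/3889245915) = 62940397828/1296415305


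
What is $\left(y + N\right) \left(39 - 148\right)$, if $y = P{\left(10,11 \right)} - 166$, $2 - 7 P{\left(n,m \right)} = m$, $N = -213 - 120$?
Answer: $\frac{381718}{7} \approx 54531.0$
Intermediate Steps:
$N = -333$ ($N = -213 - 120 = -333$)
$P{\left(n,m \right)} = \frac{2}{7} - \frac{m}{7}$
$y = - \frac{1171}{7}$ ($y = \left(\frac{2}{7} - \frac{11}{7}\right) - 166 = - \frac{9}{7} - 166 = - \frac{1171}{7} \approx -167.29$)
$\left(y + N\right) \left(39 - 148\right) = \left(- \frac{1171}{7} - 333\right) \left(39 - 148\right) = \left(- \frac{3502}{7}\right) \left(-109\right) = \frac{381718}{7}$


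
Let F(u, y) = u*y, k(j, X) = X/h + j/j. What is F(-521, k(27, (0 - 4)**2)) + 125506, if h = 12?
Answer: 372871/3 ≈ 1.2429e+5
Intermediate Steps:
k(j, X) = 1 + X/12 (k(j, X) = X/12 + j/j = X*(1/12) + 1 = X/12 + 1 = 1 + X/12)
F(-521, k(27, (0 - 4)**2)) + 125506 = -521*(1 + (0 - 4)**2/12) + 125506 = -521*(1 + (1/12)*(-4)**2) + 125506 = -521*(1 + (1/12)*16) + 125506 = -521*(1 + 4/3) + 125506 = -521*7/3 + 125506 = -3647/3 + 125506 = 372871/3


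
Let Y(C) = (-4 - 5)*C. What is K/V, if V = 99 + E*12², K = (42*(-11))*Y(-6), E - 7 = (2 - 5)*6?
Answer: 84/5 ≈ 16.800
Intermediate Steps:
Y(C) = -9*C
E = -11 (E = 7 + (2 - 5)*6 = 7 - 3*6 = 7 - 18 = -11)
K = -24948 (K = (42*(-11))*(-9*(-6)) = -462*54 = -24948)
V = -1485 (V = 99 - 11*12² = 99 - 11*144 = 99 - 1584 = -1485)
K/V = -24948/(-1485) = -24948*(-1/1485) = 84/5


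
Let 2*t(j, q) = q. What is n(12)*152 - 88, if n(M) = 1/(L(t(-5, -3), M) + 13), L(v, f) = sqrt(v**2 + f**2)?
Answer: -8/7 - 912*sqrt(65)/91 ≈ -81.943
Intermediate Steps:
t(j, q) = q/2
L(v, f) = sqrt(f**2 + v**2)
n(M) = 1/(13 + sqrt(9/4 + M**2)) (n(M) = 1/(sqrt(M**2 + ((1/2)*(-3))**2) + 13) = 1/(sqrt(M**2 + (-3/2)**2) + 13) = 1/(sqrt(M**2 + 9/4) + 13) = 1/(sqrt(9/4 + M**2) + 13) = 1/(13 + sqrt(9/4 + M**2)))
n(12)*152 - 88 = (2/(26 + sqrt(9 + 4*12**2)))*152 - 88 = (2/(26 + sqrt(9 + 4*144)))*152 - 88 = (2/(26 + sqrt(9 + 576)))*152 - 88 = (2/(26 + sqrt(585)))*152 - 88 = (2/(26 + 3*sqrt(65)))*152 - 88 = 304/(26 + 3*sqrt(65)) - 88 = -88 + 304/(26 + 3*sqrt(65))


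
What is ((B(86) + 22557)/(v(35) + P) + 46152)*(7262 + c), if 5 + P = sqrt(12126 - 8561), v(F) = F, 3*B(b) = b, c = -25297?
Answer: -441199258570/533 - 244399499*sqrt(3565)/1599 ≈ -8.3689e+8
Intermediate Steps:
B(b) = b/3
P = -5 + sqrt(3565) (P = -5 + sqrt(12126 - 8561) = -5 + sqrt(3565) ≈ 54.708)
((B(86) + 22557)/(v(35) + P) + 46152)*(7262 + c) = (((1/3)*86 + 22557)/(35 + (-5 + sqrt(3565))) + 46152)*(7262 - 25297) = ((86/3 + 22557)/(30 + sqrt(3565)) + 46152)*(-18035) = (67757/(3*(30 + sqrt(3565))) + 46152)*(-18035) = (46152 + 67757/(3*(30 + sqrt(3565))))*(-18035) = -832351320 - 1221997495/(3*(30 + sqrt(3565)))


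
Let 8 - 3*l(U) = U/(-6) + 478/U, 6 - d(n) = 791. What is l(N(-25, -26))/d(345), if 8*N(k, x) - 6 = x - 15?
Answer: -195767/3956400 ≈ -0.049481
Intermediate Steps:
N(k, x) = -9/8 + x/8 (N(k, x) = ¾ + (x - 15)/8 = ¾ + (-15 + x)/8 = ¾ + (-15/8 + x/8) = -9/8 + x/8)
d(n) = -785 (d(n) = 6 - 1*791 = 6 - 791 = -785)
l(U) = 8/3 - 478/(3*U) + U/18 (l(U) = 8/3 - (U/(-6) + 478/U)/3 = 8/3 - (U*(-⅙) + 478/U)/3 = 8/3 - (-U/6 + 478/U)/3 = 8/3 - (478/U - U/6)/3 = 8/3 + (-478/(3*U) + U/18) = 8/3 - 478/(3*U) + U/18)
l(N(-25, -26))/d(345) = ((-2868 + (-9/8 + (⅛)*(-26))*(48 + (-9/8 + (⅛)*(-26))))/(18*(-9/8 + (⅛)*(-26))))/(-785) = ((-2868 + (-9/8 - 13/4)*(48 + (-9/8 - 13/4)))/(18*(-9/8 - 13/4)))*(-1/785) = ((-2868 - 35*(48 - 35/8)/8)/(18*(-35/8)))*(-1/785) = ((1/18)*(-8/35)*(-2868 - 35/8*349/8))*(-1/785) = ((1/18)*(-8/35)*(-2868 - 12215/64))*(-1/785) = ((1/18)*(-8/35)*(-195767/64))*(-1/785) = (195767/5040)*(-1/785) = -195767/3956400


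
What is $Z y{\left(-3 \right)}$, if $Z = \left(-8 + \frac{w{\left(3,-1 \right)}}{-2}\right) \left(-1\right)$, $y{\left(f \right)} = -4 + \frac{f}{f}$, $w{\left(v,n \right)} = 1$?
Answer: $- \frac{51}{2} \approx -25.5$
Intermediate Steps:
$y{\left(f \right)} = -3$ ($y{\left(f \right)} = -4 + 1 = -3$)
$Z = \frac{17}{2}$ ($Z = \left(-8 + 1 \frac{1}{-2}\right) \left(-1\right) = \left(-8 + 1 \left(- \frac{1}{2}\right)\right) \left(-1\right) = \left(-8 - \frac{1}{2}\right) \left(-1\right) = \left(- \frac{17}{2}\right) \left(-1\right) = \frac{17}{2} \approx 8.5$)
$Z y{\left(-3 \right)} = \frac{17}{2} \left(-3\right) = - \frac{51}{2}$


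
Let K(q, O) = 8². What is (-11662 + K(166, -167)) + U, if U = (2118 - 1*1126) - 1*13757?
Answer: -24363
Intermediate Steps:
U = -12765 (U = (2118 - 1126) - 13757 = 992 - 13757 = -12765)
K(q, O) = 64
(-11662 + K(166, -167)) + U = (-11662 + 64) - 12765 = -11598 - 12765 = -24363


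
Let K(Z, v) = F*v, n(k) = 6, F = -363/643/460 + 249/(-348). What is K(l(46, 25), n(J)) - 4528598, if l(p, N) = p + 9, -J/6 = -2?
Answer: -9711157416133/2144405 ≈ -4.5286e+6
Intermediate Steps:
J = 12 (J = -6*(-2) = 12)
F = -3073981/4288810 (F = -363*1/643*(1/460) + 249*(-1/348) = -363/643*1/460 - 83/116 = -363/295780 - 83/116 = -3073981/4288810 ≈ -0.71674)
l(p, N) = 9 + p
K(Z, v) = -3073981*v/4288810
K(l(46, 25), n(J)) - 4528598 = -3073981/4288810*6 - 4528598 = -9221943/2144405 - 4528598 = -9711157416133/2144405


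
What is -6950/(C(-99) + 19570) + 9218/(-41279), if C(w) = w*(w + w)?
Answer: -46284039/115498642 ≈ -0.40073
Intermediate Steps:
C(w) = 2*w**2 (C(w) = w*(2*w) = 2*w**2)
-6950/(C(-99) + 19570) + 9218/(-41279) = -6950/(2*(-99)**2 + 19570) + 9218/(-41279) = -6950/(2*9801 + 19570) + 9218*(-1/41279) = -6950/(19602 + 19570) - 9218/41279 = -6950/39172 - 9218/41279 = -6950*1/39172 - 9218/41279 = -3475/19586 - 9218/41279 = -46284039/115498642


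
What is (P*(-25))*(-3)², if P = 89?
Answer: -20025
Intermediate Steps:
(P*(-25))*(-3)² = (89*(-25))*(-3)² = -2225*9 = -20025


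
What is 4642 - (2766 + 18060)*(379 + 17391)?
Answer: -370073378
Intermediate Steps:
4642 - (2766 + 18060)*(379 + 17391) = 4642 - 20826*17770 = 4642 - 1*370078020 = 4642 - 370078020 = -370073378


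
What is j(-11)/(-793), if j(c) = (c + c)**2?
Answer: -484/793 ≈ -0.61034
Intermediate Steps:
j(c) = 4*c**2 (j(c) = (2*c)**2 = 4*c**2)
j(-11)/(-793) = (4*(-11)**2)/(-793) = (4*121)*(-1/793) = 484*(-1/793) = -484/793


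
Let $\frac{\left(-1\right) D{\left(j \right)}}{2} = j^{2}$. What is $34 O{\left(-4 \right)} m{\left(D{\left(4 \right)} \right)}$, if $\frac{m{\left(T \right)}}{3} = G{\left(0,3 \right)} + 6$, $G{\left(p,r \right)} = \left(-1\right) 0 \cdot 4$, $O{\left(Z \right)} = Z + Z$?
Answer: $-4896$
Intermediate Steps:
$O{\left(Z \right)} = 2 Z$
$D{\left(j \right)} = - 2 j^{2}$
$G{\left(p,r \right)} = 0$ ($G{\left(p,r \right)} = 0 \cdot 4 = 0$)
$m{\left(T \right)} = 18$ ($m{\left(T \right)} = 3 \left(0 + 6\right) = 3 \cdot 6 = 18$)
$34 O{\left(-4 \right)} m{\left(D{\left(4 \right)} \right)} = 34 \cdot 2 \left(-4\right) 18 = 34 \left(-8\right) 18 = \left(-272\right) 18 = -4896$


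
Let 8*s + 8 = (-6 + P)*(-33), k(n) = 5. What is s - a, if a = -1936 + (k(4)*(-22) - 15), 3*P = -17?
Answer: 16865/8 ≈ 2108.1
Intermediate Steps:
P = -17/3 (P = (⅓)*(-17) = -17/3 ≈ -5.6667)
a = -2061 (a = -1936 + (5*(-22) - 15) = -1936 + (-110 - 15) = -1936 - 125 = -2061)
s = 377/8 (s = -1 + ((-6 - 17/3)*(-33))/8 = -1 + (-35/3*(-33))/8 = -1 + (⅛)*385 = -1 + 385/8 = 377/8 ≈ 47.125)
s - a = 377/8 - 1*(-2061) = 377/8 + 2061 = 16865/8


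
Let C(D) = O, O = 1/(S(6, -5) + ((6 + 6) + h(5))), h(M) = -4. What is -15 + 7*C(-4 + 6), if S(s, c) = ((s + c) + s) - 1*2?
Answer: -188/13 ≈ -14.462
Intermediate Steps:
S(s, c) = -2 + c + 2*s (S(s, c) = ((c + s) + s) - 2 = (c + 2*s) - 2 = -2 + c + 2*s)
O = 1/13 (O = 1/((-2 - 5 + 2*6) + ((6 + 6) - 4)) = 1/((-2 - 5 + 12) + (12 - 4)) = 1/(5 + 8) = 1/13 ≈ 0.076923)
C(D) = 1/13
-15 + 7*C(-4 + 6) = -15 + 7*(1/13) = -15 + 7/13 = -188/13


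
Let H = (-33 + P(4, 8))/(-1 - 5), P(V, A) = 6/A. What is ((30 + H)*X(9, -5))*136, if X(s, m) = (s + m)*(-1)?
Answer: -19244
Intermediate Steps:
H = 43/8 (H = (-33 + 6/8)/(-1 - 5) = (-33 + 6*(1/8))/(-6) = (-33 + 3/4)*(-1/6) = -129/4*(-1/6) = 43/8 ≈ 5.3750)
X(s, m) = -m - s (X(s, m) = (m + s)*(-1) = -m - s)
((30 + H)*X(9, -5))*136 = ((30 + 43/8)*(-1*(-5) - 1*9))*136 = (283*(5 - 9)/8)*136 = ((283/8)*(-4))*136 = -283/2*136 = -19244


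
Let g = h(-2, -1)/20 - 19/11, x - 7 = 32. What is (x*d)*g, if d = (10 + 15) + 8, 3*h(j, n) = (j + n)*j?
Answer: -20943/10 ≈ -2094.3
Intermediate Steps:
x = 39 (x = 7 + 32 = 39)
h(j, n) = j*(j + n)/3 (h(j, n) = ((j + n)*j)/3 = (j*(j + n))/3 = j*(j + n)/3)
g = -179/110 (g = ((⅓)*(-2)*(-2 - 1))/20 - 19/11 = ((⅓)*(-2)*(-3))*(1/20) - 19*1/11 = 2*(1/20) - 19/11 = ⅒ - 19/11 = -179/110 ≈ -1.6273)
d = 33 (d = 25 + 8 = 33)
(x*d)*g = (39*33)*(-179/110) = 1287*(-179/110) = -20943/10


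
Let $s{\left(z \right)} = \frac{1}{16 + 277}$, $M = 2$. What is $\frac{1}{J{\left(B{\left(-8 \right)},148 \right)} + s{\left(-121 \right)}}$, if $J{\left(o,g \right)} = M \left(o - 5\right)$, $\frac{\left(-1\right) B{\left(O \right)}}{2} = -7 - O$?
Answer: $- \frac{293}{4101} \approx -0.071446$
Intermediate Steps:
$B{\left(O \right)} = 14 + 2 O$ ($B{\left(O \right)} = - 2 \left(-7 - O\right) = 14 + 2 O$)
$s{\left(z \right)} = \frac{1}{293}$
$J{\left(o,g \right)} = -10 + 2 o$ ($J{\left(o,g \right)} = 2 \left(o - 5\right) = 2 \left(-5 + o\right) = -10 + 2 o$)
$\frac{1}{J{\left(B{\left(-8 \right)},148 \right)} + s{\left(-121 \right)}} = \frac{1}{\left(-10 + 2 \left(14 + 2 \left(-8\right)\right)\right) + \frac{1}{293}} = \frac{1}{\left(-10 + 2 \left(14 - 16\right)\right) + \frac{1}{293}} = \frac{1}{\left(-10 + 2 \left(-2\right)\right) + \frac{1}{293}} = \frac{1}{\left(-10 - 4\right) + \frac{1}{293}} = \frac{1}{-14 + \frac{1}{293}} = \frac{1}{- \frac{4101}{293}} = - \frac{293}{4101}$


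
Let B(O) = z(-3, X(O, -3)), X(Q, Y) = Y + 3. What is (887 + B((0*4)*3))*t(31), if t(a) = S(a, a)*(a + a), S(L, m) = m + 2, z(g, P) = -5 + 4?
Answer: 1812756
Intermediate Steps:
X(Q, Y) = 3 + Y
z(g, P) = -1
S(L, m) = 2 + m
B(O) = -1
t(a) = 2*a*(2 + a) (t(a) = (2 + a)*(a + a) = (2 + a)*(2*a) = 2*a*(2 + a))
(887 + B((0*4)*3))*t(31) = (887 - 1)*(2*31*(2 + 31)) = 886*(2*31*33) = 886*2046 = 1812756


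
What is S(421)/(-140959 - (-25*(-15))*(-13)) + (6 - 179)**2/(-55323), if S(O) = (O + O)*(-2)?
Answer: -994923526/1882143783 ≈ -0.52861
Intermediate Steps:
S(O) = -4*O (S(O) = (2*O)*(-2) = -4*O)
S(421)/(-140959 - (-25*(-15))*(-13)) + (6 - 179)**2/(-55323) = (-4*421)/(-140959 - (-25*(-15))*(-13)) + (6 - 179)**2/(-55323) = -1684/(-140959 - 375*(-13)) + (-173)**2*(-1/55323) = -1684/(-140959 - 1*(-4875)) + 29929*(-1/55323) = -1684/(-140959 + 4875) - 29929/55323 = -1684/(-136084) - 29929/55323 = -1684*(-1/136084) - 29929/55323 = 421/34021 - 29929/55323 = -994923526/1882143783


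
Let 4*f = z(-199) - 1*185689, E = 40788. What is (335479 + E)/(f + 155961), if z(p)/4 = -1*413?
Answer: 1505068/436503 ≈ 3.4480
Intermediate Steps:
z(p) = -1652 (z(p) = 4*(-1*413) = 4*(-413) = -1652)
f = -187341/4 (f = (-1652 - 1*185689)/4 = (-1652 - 185689)/4 = (¼)*(-187341) = -187341/4 ≈ -46835.)
(335479 + E)/(f + 155961) = (335479 + 40788)/(-187341/4 + 155961) = 376267/(436503/4) = 376267*(4/436503) = 1505068/436503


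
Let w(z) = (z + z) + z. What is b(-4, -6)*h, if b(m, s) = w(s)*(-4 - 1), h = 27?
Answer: 2430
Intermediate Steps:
w(z) = 3*z (w(z) = 2*z + z = 3*z)
b(m, s) = -15*s (b(m, s) = (3*s)*(-4 - 1) = (3*s)*(-5) = -15*s)
b(-4, -6)*h = -15*(-6)*27 = 90*27 = 2430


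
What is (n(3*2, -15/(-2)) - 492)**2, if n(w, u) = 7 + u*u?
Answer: 2941225/16 ≈ 1.8383e+5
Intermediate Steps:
n(w, u) = 7 + u**2
(n(3*2, -15/(-2)) - 492)**2 = ((7 + (-15/(-2))**2) - 492)**2 = ((7 + (-15*(-1/2))**2) - 492)**2 = ((7 + (15/2)**2) - 492)**2 = ((7 + 225/4) - 492)**2 = (253/4 - 492)**2 = (-1715/4)**2 = 2941225/16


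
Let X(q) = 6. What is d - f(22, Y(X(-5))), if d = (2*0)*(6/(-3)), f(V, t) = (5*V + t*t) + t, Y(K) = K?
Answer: -152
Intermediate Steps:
f(V, t) = t + t² + 5*V (f(V, t) = (5*V + t²) + t = (t² + 5*V) + t = t + t² + 5*V)
d = 0 (d = 0*(6*(-⅓)) = 0*(-2) = 0)
d - f(22, Y(X(-5))) = 0 - (6 + 6² + 5*22) = 0 - (6 + 36 + 110) = 0 - 1*152 = 0 - 152 = -152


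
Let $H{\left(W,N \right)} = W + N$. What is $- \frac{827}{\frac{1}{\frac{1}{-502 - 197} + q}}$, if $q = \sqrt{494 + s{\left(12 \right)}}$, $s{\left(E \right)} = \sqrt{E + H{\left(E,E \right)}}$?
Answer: $\frac{827}{699} - 8270 \sqrt{5} \approx -18491.0$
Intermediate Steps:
$H{\left(W,N \right)} = N + W$
$s{\left(E \right)} = \sqrt{3} \sqrt{E}$ ($s{\left(E \right)} = \sqrt{E + \left(E + E\right)} = \sqrt{E + 2 E} = \sqrt{3 E} = \sqrt{3} \sqrt{E}$)
$q = 10 \sqrt{5}$ ($q = \sqrt{494 + \sqrt{3} \sqrt{12}} = \sqrt{494 + \sqrt{3} \cdot 2 \sqrt{3}} = \sqrt{494 + 6} = \sqrt{500} = 10 \sqrt{5} \approx 22.361$)
$- \frac{827}{\frac{1}{\frac{1}{-502 - 197} + q}} = - \frac{827}{\frac{1}{\frac{1}{-502 - 197} + 10 \sqrt{5}}} = - \frac{827}{\frac{1}{\frac{1}{-699} + 10 \sqrt{5}}} = - \frac{827}{\frac{1}{- \frac{1}{699} + 10 \sqrt{5}}} = - 827 \left(- \frac{1}{699} + 10 \sqrt{5}\right) = - (- \frac{827}{699} + 8270 \sqrt{5}) = \frac{827}{699} - 8270 \sqrt{5}$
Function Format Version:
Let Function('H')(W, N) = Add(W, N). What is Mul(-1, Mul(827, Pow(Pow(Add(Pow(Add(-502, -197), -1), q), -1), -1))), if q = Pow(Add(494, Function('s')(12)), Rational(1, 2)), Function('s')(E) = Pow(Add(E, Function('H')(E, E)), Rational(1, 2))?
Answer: Add(Rational(827, 699), Mul(-8270, Pow(5, Rational(1, 2)))) ≈ -18491.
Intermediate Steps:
Function('H')(W, N) = Add(N, W)
Function('s')(E) = Mul(Pow(3, Rational(1, 2)), Pow(E, Rational(1, 2))) (Function('s')(E) = Pow(Add(E, Add(E, E)), Rational(1, 2)) = Pow(Add(E, Mul(2, E)), Rational(1, 2)) = Pow(Mul(3, E), Rational(1, 2)) = Mul(Pow(3, Rational(1, 2)), Pow(E, Rational(1, 2))))
q = Mul(10, Pow(5, Rational(1, 2))) (q = Pow(Add(494, Mul(Pow(3, Rational(1, 2)), Pow(12, Rational(1, 2)))), Rational(1, 2)) = Pow(Add(494, Mul(Pow(3, Rational(1, 2)), Mul(2, Pow(3, Rational(1, 2))))), Rational(1, 2)) = Pow(Add(494, 6), Rational(1, 2)) = Pow(500, Rational(1, 2)) = Mul(10, Pow(5, Rational(1, 2))) ≈ 22.361)
Mul(-1, Mul(827, Pow(Pow(Add(Pow(Add(-502, -197), -1), q), -1), -1))) = Mul(-1, Mul(827, Pow(Pow(Add(Pow(Add(-502, -197), -1), Mul(10, Pow(5, Rational(1, 2)))), -1), -1))) = Mul(-1, Mul(827, Pow(Pow(Add(Pow(-699, -1), Mul(10, Pow(5, Rational(1, 2)))), -1), -1))) = Mul(-1, Mul(827, Pow(Pow(Add(Rational(-1, 699), Mul(10, Pow(5, Rational(1, 2)))), -1), -1))) = Mul(-1, Mul(827, Add(Rational(-1, 699), Mul(10, Pow(5, Rational(1, 2)))))) = Mul(-1, Add(Rational(-827, 699), Mul(8270, Pow(5, Rational(1, 2))))) = Add(Rational(827, 699), Mul(-8270, Pow(5, Rational(1, 2))))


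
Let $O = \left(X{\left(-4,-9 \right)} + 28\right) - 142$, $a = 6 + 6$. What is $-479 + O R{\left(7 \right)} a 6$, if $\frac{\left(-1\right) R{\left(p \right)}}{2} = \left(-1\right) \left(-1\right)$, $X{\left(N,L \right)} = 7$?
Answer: $14929$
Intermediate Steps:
$a = 12$
$R{\left(p \right)} = -2$ ($R{\left(p \right)} = - 2 \left(\left(-1\right) \left(-1\right)\right) = \left(-2\right) 1 = -2$)
$O = -107$ ($O = \left(7 + 28\right) - 142 = 35 - 142 = -107$)
$-479 + O R{\left(7 \right)} a 6 = -479 - 107 \left(- 2 \cdot 12 \cdot 6\right) = -479 - 107 \left(\left(-2\right) 72\right) = -479 - -15408 = -479 + 15408 = 14929$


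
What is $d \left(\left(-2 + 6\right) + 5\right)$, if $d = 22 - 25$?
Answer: $-27$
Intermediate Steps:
$d = -3$ ($d = 22 - 25 = -3$)
$d \left(\left(-2 + 6\right) + 5\right) = - 3 \left(\left(-2 + 6\right) + 5\right) = - 3 \left(4 + 5\right) = \left(-3\right) 9 = -27$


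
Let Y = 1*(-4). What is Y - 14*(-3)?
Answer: 38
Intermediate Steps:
Y = -4
Y - 14*(-3) = -4 - 14*(-3) = -4 + 42 = 38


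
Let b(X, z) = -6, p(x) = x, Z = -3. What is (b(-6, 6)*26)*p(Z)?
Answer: 468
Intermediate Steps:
(b(-6, 6)*26)*p(Z) = -6*26*(-3) = -156*(-3) = 468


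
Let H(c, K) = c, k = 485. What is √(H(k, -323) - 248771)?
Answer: I*√248286 ≈ 498.28*I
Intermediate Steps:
√(H(k, -323) - 248771) = √(485 - 248771) = √(-248286) = I*√248286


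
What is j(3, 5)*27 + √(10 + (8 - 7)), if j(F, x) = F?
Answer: 81 + √11 ≈ 84.317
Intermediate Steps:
j(3, 5)*27 + √(10 + (8 - 7)) = 3*27 + √(10 + (8 - 7)) = 81 + √(10 + 1) = 81 + √11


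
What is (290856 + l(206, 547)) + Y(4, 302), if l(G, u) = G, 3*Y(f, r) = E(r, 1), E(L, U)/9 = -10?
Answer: 291032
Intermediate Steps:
E(L, U) = -90 (E(L, U) = 9*(-10) = -90)
Y(f, r) = -30 (Y(f, r) = (⅓)*(-90) = -30)
(290856 + l(206, 547)) + Y(4, 302) = (290856 + 206) - 30 = 291062 - 30 = 291032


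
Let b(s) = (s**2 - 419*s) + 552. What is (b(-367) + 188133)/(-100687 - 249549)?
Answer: -477147/350236 ≈ -1.3624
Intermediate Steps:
b(s) = 552 + s**2 - 419*s
(b(-367) + 188133)/(-100687 - 249549) = ((552 + (-367)**2 - 419*(-367)) + 188133)/(-100687 - 249549) = ((552 + 134689 + 153773) + 188133)/(-350236) = (289014 + 188133)*(-1/350236) = 477147*(-1/350236) = -477147/350236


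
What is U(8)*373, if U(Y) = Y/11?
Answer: 2984/11 ≈ 271.27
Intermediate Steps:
U(Y) = Y/11 (U(Y) = Y*(1/11) = Y/11)
U(8)*373 = ((1/11)*8)*373 = (8/11)*373 = 2984/11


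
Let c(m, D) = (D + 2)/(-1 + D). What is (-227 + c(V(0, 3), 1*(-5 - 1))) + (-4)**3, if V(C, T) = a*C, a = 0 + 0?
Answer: -2033/7 ≈ -290.43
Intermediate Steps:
a = 0
V(C, T) = 0 (V(C, T) = 0*C = 0)
c(m, D) = (2 + D)/(-1 + D)
(-227 + c(V(0, 3), 1*(-5 - 1))) + (-4)**3 = (-227 + (2 + 1*(-5 - 1))/(-1 + 1*(-5 - 1))) + (-4)**3 = (-227 + (2 + 1*(-6))/(-1 + 1*(-6))) - 64 = (-227 + (2 - 6)/(-1 - 6)) - 64 = (-227 - 4/(-7)) - 64 = (-227 - 1/7*(-4)) - 64 = (-227 + 4/7) - 64 = -1585/7 - 64 = -2033/7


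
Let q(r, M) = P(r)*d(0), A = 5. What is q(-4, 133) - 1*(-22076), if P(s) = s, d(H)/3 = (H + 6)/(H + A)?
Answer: 110308/5 ≈ 22062.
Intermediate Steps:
d(H) = 3*(6 + H)/(5 + H) (d(H) = 3*((H + 6)/(H + 5)) = 3*((6 + H)/(5 + H)) = 3*(6 + H)/(5 + H))
q(r, M) = 18*r/5 (q(r, M) = r*(3*(6 + 0)/(5 + 0)) = r*(3*6/5) = r*(3*(⅕)*6) = r*(18/5) = 18*r/5)
q(-4, 133) - 1*(-22076) = (18/5)*(-4) - 1*(-22076) = -72/5 + 22076 = 110308/5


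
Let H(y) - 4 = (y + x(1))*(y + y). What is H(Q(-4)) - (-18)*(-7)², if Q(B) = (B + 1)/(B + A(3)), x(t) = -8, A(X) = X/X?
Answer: 872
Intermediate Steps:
A(X) = 1
Q(B) = 1 (Q(B) = (B + 1)/(B + 1) = (1 + B)/(1 + B) = 1)
H(y) = 4 + 2*y*(-8 + y) (H(y) = 4 + (y - 8)*(y + y) = 4 + (-8 + y)*(2*y) = 4 + 2*y*(-8 + y))
H(Q(-4)) - (-18)*(-7)² = (4 - 16*1 + 2*1²) - (-18)*(-7)² = (4 - 16 + 2*1) - (-18)*49 = (4 - 16 + 2) - 1*(-882) = -10 + 882 = 872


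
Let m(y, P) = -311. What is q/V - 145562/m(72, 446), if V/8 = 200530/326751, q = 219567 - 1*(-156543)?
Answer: 3845364947059/49891864 ≈ 77074.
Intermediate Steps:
q = 376110 (q = 219567 + 156543 = 376110)
V = 1604240/326751 (V = 8*(200530/326751) = 1604240/326751 ≈ 4.9097)
q/V - 145562/m(72, 446) = 376110/(1604240/326751) - 145562/(-311) = 376110*(326751/1604240) - 145562*(-1/311) = 12289431861/160424 + 145562/311 = 3845364947059/49891864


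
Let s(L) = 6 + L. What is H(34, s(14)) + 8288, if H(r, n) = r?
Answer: 8322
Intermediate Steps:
H(34, s(14)) + 8288 = 34 + 8288 = 8322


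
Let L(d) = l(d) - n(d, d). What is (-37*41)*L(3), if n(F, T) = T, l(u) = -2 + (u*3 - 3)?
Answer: -1517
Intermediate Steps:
l(u) = -5 + 3*u (l(u) = -2 + (3*u - 3) = -2 + (-3 + 3*u) = -5 + 3*u)
L(d) = -5 + 2*d (L(d) = (-5 + 3*d) - d = -5 + 2*d)
(-37*41)*L(3) = (-37*41)*(-5 + 2*3) = -1517*(-5 + 6) = -1517*1 = -1517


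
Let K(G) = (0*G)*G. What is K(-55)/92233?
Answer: 0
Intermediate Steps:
K(G) = 0 (K(G) = 0*G = 0)
K(-55)/92233 = 0/92233 = 0*(1/92233) = 0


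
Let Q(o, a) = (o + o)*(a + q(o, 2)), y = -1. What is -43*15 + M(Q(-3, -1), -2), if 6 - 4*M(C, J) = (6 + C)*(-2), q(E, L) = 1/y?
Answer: -1269/2 ≈ -634.50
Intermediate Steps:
q(E, L) = -1 (q(E, L) = 1/(-1) = -1)
Q(o, a) = 2*o*(-1 + a) (Q(o, a) = (o + o)*(a - 1) = (2*o)*(-1 + a) = 2*o*(-1 + a))
M(C, J) = 9/2 + C/2 (M(C, J) = 3/2 - (6 + C)*(-2)/4 = 3/2 - (-12 - 2*C)/4 = 3/2 + (3 + C/2) = 9/2 + C/2)
-43*15 + M(Q(-3, -1), -2) = -43*15 + (9/2 + (2*(-3)*(-1 - 1))/2) = -645 + (9/2 + (2*(-3)*(-2))/2) = -645 + (9/2 + (½)*12) = -645 + (9/2 + 6) = -645 + 21/2 = -1269/2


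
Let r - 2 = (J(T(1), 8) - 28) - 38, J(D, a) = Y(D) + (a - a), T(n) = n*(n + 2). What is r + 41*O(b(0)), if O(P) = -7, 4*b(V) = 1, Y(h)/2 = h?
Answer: -345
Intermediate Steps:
Y(h) = 2*h
b(V) = ¼ (b(V) = (¼)*1 = ¼)
T(n) = n*(2 + n)
J(D, a) = 2*D (J(D, a) = 2*D + (a - a) = 2*D + 0 = 2*D)
r = -58 (r = 2 + ((2*(1*(2 + 1)) - 28) - 38) = 2 + ((2*(1*3) - 28) - 38) = 2 + ((2*3 - 28) - 38) = 2 + ((6 - 28) - 38) = 2 + (-22 - 38) = 2 - 60 = -58)
r + 41*O(b(0)) = -58 + 41*(-7) = -58 - 287 = -345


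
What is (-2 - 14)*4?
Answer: -64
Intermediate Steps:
(-2 - 14)*4 = -16*4 = -64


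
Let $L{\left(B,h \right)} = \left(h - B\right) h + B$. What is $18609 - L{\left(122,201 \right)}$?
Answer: $2608$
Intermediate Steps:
$L{\left(B,h \right)} = B + h \left(h - B\right)$ ($L{\left(B,h \right)} = h \left(h - B\right) + B = B + h \left(h - B\right)$)
$18609 - L{\left(122,201 \right)} = 18609 - \left(122 + 201^{2} - 122 \cdot 201\right) = 18609 - \left(122 + 40401 - 24522\right) = 18609 - 16001 = 2608$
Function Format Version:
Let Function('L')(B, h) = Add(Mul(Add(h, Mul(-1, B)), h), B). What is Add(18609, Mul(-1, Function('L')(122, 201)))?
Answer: 2608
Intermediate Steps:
Function('L')(B, h) = Add(B, Mul(h, Add(h, Mul(-1, B)))) (Function('L')(B, h) = Add(Mul(h, Add(h, Mul(-1, B))), B) = Add(B, Mul(h, Add(h, Mul(-1, B)))))
Add(18609, Mul(-1, Function('L')(122, 201))) = Add(18609, Mul(-1, Add(122, Pow(201, 2), Mul(-1, 122, 201)))) = Add(18609, Mul(-1, Add(122, 40401, -24522))) = Add(18609, Mul(-1, 16001)) = Add(18609, -16001) = 2608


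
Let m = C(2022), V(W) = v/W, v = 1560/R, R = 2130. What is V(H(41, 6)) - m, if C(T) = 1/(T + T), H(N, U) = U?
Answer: 11659/95708 ≈ 0.12182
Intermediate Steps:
v = 52/71 (v = 1560/2130 = 1560*(1/2130) = 52/71 ≈ 0.73239)
C(T) = 1/(2*T)
V(W) = 52/(71*W)
m = 1/4044 (m = (½)/2022 = (½)*(1/2022) = 1/4044 ≈ 0.00024728)
V(H(41, 6)) - m = (52/71)/6 - 1*1/4044 = (52/71)*(⅙) - 1/4044 = 26/213 - 1/4044 = 11659/95708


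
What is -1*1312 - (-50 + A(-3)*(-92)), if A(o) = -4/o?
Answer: -3418/3 ≈ -1139.3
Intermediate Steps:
-1*1312 - (-50 + A(-3)*(-92)) = -1*1312 - (-50 - 4/(-3)*(-92)) = -1312 - (-50 - 4*(-⅓)*(-92)) = -1312 - (-50 + (4/3)*(-92)) = -1312 - (-50 - 368/3) = -1312 - 1*(-518/3) = -1312 + 518/3 = -3418/3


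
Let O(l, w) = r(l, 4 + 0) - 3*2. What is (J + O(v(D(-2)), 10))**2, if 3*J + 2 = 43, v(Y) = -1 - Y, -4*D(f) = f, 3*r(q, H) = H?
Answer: 81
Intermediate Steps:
r(q, H) = H/3
D(f) = -f/4
J = 41/3 (J = -2/3 + (1/3)*43 = -2/3 + 43/3 = 41/3 ≈ 13.667)
O(l, w) = -14/3 (O(l, w) = (4 + 0)/3 - 3*2 = (1/3)*4 - 6 = 4/3 - 6 = -14/3)
(J + O(v(D(-2)), 10))**2 = (41/3 - 14/3)**2 = 9**2 = 81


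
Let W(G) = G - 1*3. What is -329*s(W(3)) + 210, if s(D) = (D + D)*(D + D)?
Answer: 210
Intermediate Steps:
W(G) = -3 + G (W(G) = G - 3 = -3 + G)
s(D) = 4*D² (s(D) = (2*D)*(2*D) = 4*D²)
-329*s(W(3)) + 210 = -1316*(-3 + 3)² + 210 = -1316*0² + 210 = -1316*0 + 210 = -329*0 + 210 = 0 + 210 = 210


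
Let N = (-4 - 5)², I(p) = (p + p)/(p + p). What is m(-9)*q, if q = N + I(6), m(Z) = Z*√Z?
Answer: -2214*I ≈ -2214.0*I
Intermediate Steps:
I(p) = 1 (I(p) = (2*p)/((2*p)) = (2*p)*(1/(2*p)) = 1)
N = 81 (N = (-9)² = 81)
m(Z) = Z^(3/2)
q = 82 (q = 81 + 1 = 82)
m(-9)*q = (-9)^(3/2)*82 = -27*I*82 = -2214*I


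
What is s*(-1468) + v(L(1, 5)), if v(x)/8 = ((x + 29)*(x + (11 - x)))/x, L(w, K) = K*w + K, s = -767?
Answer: 5631496/5 ≈ 1.1263e+6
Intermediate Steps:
L(w, K) = K + K*w
v(x) = 8*(319 + 11*x)/x (v(x) = 8*(((x + 29)*(x + (11 - x)))/x) = 8*(((29 + x)*11)/x) = 8*((319 + 11*x)/x) = 8*(319 + 11*x)/x)
s*(-1468) + v(L(1, 5)) = -767*(-1468) + (88 + 2552/((5*(1 + 1)))) = 1125956 + (88 + 2552/((5*2))) = 1125956 + (88 + 2552/10) = 1125956 + (88 + 2552*(⅒)) = 1125956 + (88 + 1276/5) = 1125956 + 1716/5 = 5631496/5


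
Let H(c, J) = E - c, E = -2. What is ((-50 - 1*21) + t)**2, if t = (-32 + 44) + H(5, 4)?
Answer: 4356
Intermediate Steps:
H(c, J) = -2 - c
t = 5 (t = (-32 + 44) + (-2 - 1*5) = 12 + (-2 - 5) = 12 - 7 = 5)
((-50 - 1*21) + t)**2 = ((-50 - 1*21) + 5)**2 = ((-50 - 21) + 5)**2 = (-71 + 5)**2 = (-66)**2 = 4356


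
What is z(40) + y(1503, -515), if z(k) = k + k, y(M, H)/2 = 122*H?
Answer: -125580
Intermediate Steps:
y(M, H) = 244*H (y(M, H) = 2*(122*H) = 244*H)
z(k) = 2*k
z(40) + y(1503, -515) = 2*40 + 244*(-515) = 80 - 125660 = -125580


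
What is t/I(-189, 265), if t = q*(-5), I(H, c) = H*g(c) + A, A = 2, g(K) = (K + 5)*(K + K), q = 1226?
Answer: 3065/13522949 ≈ 0.00022665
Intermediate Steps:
g(K) = 2*K*(5 + K) (g(K) = (5 + K)*(2*K) = 2*K*(5 + K))
I(H, c) = 2 + 2*H*c*(5 + c) (I(H, c) = H*(2*c*(5 + c)) + 2 = 2*H*c*(5 + c) + 2 = 2 + 2*H*c*(5 + c))
t = -6130 (t = 1226*(-5) = -6130)
t/I(-189, 265) = -6130/(2 + 2*(-189)*265*(5 + 265)) = -6130/(2 + 2*(-189)*265*270) = -6130/(2 - 27045900) = -6130/(-27045898) = -6130*(-1/27045898) = 3065/13522949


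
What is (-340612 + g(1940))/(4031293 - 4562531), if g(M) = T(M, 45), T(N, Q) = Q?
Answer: 340567/531238 ≈ 0.64108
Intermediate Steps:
g(M) = 45
(-340612 + g(1940))/(4031293 - 4562531) = (-340612 + 45)/(4031293 - 4562531) = -340567/(-531238) = -340567*(-1/531238) = 340567/531238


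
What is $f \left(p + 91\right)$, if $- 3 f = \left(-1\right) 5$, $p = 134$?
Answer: $375$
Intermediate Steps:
$f = \frac{5}{3}$ ($f = - \frac{\left(-1\right) 5}{3} = \left(- \frac{1}{3}\right) \left(-5\right) = \frac{5}{3} \approx 1.6667$)
$f \left(p + 91\right) = \frac{5 \left(134 + 91\right)}{3} = \frac{5}{3} \cdot 225 = 375$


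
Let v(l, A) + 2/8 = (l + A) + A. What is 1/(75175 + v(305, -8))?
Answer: 4/301855 ≈ 1.3251e-5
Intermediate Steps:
v(l, A) = -¼ + l + 2*A (v(l, A) = -¼ + ((l + A) + A) = -¼ + ((A + l) + A) = -¼ + (l + 2*A) = -¼ + l + 2*A)
1/(75175 + v(305, -8)) = 1/(75175 + (-¼ + 305 + 2*(-8))) = 1/(75175 + (-¼ + 305 - 16)) = 1/(75175 + 1155/4) = 1/(301855/4) = 4/301855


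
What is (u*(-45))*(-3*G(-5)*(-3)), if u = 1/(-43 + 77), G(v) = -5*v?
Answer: -10125/34 ≈ -297.79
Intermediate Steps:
u = 1/34 ≈ 0.029412
(u*(-45))*(-3*G(-5)*(-3)) = ((1/34)*(-45))*(-(-15)*(-5)*(-3)) = -45*(-3*25)*(-3)/34 = -(-3375)*(-3)/34 = -45/34*225 = -10125/34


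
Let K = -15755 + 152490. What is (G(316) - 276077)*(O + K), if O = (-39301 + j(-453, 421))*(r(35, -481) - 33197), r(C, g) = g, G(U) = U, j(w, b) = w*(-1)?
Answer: -360822149540719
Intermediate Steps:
j(w, b) = -w
O = 1308322944 (O = (-39301 - 1*(-453))*(-481 - 33197) = (-39301 + 453)*(-33678) = -38848*(-33678) = 1308322944)
K = 136735
(G(316) - 276077)*(O + K) = (316 - 276077)*(1308322944 + 136735) = -275761*1308459679 = -360822149540719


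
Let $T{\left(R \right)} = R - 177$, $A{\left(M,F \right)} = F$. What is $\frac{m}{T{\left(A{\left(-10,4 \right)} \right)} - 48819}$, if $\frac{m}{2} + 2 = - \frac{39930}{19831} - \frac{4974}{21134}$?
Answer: $\frac{890368361}{5133239119792} \approx 0.00017345$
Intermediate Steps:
$T{\left(R \right)} = -177 + R$
$m = - \frac{1780736722}{209554177}$ ($m = -4 + 2 \left(- \frac{39930}{19831} - \frac{4974}{21134}\right) = -4 + 2 \left(\left(-39930\right) \frac{1}{19831} - \frac{2487}{10567}\right) = -4 + 2 \left(- \frac{39930}{19831} - \frac{2487}{10567}\right) = -4 + 2 \left(- \frac{471260007}{209554177}\right) = -4 - \frac{942520014}{209554177} = - \frac{1780736722}{209554177} \approx -8.4977$)
$\frac{m}{T{\left(A{\left(-10,4 \right)} \right)} - 48819} = - \frac{1780736722}{209554177 \left(\left(-177 + 4\right) - 48819\right)} = - \frac{1780736722}{209554177 \left(-173 - 48819\right)} = - \frac{1780736722}{209554177 \left(-48992\right)} = \left(- \frac{1780736722}{209554177}\right) \left(- \frac{1}{48992}\right) = \frac{890368361}{5133239119792}$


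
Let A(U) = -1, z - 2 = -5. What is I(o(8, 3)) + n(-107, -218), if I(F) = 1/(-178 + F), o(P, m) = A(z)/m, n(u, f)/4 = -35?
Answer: -74903/535 ≈ -140.01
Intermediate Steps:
z = -3 (z = 2 - 5 = -3)
n(u, f) = -140 (n(u, f) = 4*(-35) = -140)
o(P, m) = -1/m
I(o(8, 3)) + n(-107, -218) = 1/(-178 - 1/3) - 140 = 1/(-178 - 1*⅓) - 140 = 1/(-178 - ⅓) - 140 = 1/(-535/3) - 140 = -3/535 - 140 = -74903/535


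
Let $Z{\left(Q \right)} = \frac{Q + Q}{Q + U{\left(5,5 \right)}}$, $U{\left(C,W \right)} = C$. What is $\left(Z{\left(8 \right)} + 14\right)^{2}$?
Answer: $\frac{39204}{169} \approx 231.98$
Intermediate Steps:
$Z{\left(Q \right)} = \frac{2 Q}{5 + Q}$ ($Z{\left(Q \right)} = \frac{Q + Q}{Q + 5} = \frac{2 Q}{5 + Q}$)
$\left(Z{\left(8 \right)} + 14\right)^{2} = \left(2 \cdot 8 \frac{1}{5 + 8} + 14\right)^{2} = \left(2 \cdot 8 \cdot \frac{1}{13} + 14\right)^{2} = \left(\frac{16}{13} + 14\right)^{2} = \left(\frac{198}{13}\right)^{2} = \frac{39204}{169}$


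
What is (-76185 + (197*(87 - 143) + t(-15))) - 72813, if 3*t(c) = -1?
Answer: -480091/3 ≈ -1.6003e+5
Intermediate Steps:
t(c) = -1/3 (t(c) = (1/3)*(-1) = -1/3)
(-76185 + (197*(87 - 143) + t(-15))) - 72813 = (-76185 + (197*(87 - 143) - 1/3)) - 72813 = (-76185 + (197*(-56) - 1/3)) - 72813 = (-76185 + (-11032 - 1/3)) - 72813 = (-76185 - 33097/3) - 72813 = -261652/3 - 72813 = -480091/3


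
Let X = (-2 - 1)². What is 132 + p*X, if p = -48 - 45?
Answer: -705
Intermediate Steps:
X = 9 (X = (-3)² = 9)
p = -93
132 + p*X = 132 - 93*9 = 132 - 837 = -705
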